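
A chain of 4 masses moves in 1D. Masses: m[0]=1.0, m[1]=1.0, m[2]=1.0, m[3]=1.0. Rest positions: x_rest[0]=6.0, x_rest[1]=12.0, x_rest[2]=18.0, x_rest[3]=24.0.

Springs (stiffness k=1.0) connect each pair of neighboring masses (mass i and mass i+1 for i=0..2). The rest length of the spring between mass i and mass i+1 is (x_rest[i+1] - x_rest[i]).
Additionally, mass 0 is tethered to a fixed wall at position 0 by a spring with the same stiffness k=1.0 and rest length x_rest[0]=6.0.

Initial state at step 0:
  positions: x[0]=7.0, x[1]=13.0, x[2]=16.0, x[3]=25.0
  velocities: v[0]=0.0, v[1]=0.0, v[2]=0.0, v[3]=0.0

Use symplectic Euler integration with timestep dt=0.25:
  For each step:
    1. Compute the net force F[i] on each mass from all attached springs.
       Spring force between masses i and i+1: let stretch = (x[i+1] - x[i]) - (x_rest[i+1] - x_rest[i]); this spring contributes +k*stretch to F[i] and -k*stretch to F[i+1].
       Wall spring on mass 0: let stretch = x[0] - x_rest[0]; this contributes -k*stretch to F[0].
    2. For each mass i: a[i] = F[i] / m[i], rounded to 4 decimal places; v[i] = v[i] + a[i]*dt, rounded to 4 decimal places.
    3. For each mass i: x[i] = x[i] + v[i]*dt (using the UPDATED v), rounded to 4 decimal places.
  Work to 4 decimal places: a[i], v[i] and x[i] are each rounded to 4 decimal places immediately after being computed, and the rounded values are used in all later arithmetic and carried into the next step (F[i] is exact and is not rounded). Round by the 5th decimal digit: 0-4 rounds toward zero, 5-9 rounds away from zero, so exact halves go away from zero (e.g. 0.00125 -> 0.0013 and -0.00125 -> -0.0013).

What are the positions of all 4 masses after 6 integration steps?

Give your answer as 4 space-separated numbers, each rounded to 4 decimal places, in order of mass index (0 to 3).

Step 0: x=[7.0000 13.0000 16.0000 25.0000] v=[0.0000 0.0000 0.0000 0.0000]
Step 1: x=[6.9375 12.8125 16.3750 24.8125] v=[-0.2500 -0.7500 1.5000 -0.7500]
Step 2: x=[6.8086 12.4805 17.0547 24.4727] v=[-0.5156 -1.3281 2.7188 -1.3594]
Step 3: x=[6.6087 12.0799 17.9122 24.0442] v=[-0.7998 -1.6025 3.4298 -1.7139]
Step 4: x=[6.3377 11.7019 18.7884 23.6075] v=[-1.0842 -1.5122 3.5047 -1.7469]
Step 5: x=[6.0058 11.4315 19.5229 23.2446] v=[-1.3276 -1.0816 2.9379 -1.4517]
Step 6: x=[5.6377 11.3277 19.9843 23.0241] v=[-1.4726 -0.4152 1.8455 -0.8821]

Answer: 5.6377 11.3277 19.9843 23.0241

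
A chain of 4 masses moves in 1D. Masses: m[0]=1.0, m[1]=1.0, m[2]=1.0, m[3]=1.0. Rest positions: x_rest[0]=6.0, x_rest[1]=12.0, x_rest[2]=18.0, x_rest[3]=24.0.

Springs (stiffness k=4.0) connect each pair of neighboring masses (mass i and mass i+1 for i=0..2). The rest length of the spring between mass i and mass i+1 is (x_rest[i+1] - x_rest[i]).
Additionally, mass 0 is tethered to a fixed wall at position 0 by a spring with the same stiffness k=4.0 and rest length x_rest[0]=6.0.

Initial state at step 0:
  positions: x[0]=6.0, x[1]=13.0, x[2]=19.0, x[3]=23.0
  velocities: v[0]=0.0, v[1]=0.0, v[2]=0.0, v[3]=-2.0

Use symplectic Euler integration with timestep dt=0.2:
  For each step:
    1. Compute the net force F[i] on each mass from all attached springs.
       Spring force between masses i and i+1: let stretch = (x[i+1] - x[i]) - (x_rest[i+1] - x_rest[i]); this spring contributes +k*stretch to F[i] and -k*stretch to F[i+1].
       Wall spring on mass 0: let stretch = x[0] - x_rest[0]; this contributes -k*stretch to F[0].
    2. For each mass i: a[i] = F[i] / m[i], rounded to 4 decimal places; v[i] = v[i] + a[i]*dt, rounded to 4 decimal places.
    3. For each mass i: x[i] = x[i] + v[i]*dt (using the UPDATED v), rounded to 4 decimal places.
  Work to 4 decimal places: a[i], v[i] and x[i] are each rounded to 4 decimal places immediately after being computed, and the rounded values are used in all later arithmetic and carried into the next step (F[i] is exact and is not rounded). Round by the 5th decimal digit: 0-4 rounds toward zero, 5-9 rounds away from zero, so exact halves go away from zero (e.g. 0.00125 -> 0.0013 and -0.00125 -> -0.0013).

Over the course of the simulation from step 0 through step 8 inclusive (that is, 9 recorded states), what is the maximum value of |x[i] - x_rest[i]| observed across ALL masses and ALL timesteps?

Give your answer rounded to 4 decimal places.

Step 0: x=[6.0000 13.0000 19.0000 23.0000] v=[0.0000 0.0000 0.0000 -2.0000]
Step 1: x=[6.1600 12.8400 18.6800 22.9200] v=[0.8000 -0.8000 -1.6000 -0.4000]
Step 2: x=[6.4032 12.5456 18.1040 23.1216] v=[1.2160 -1.4720 -2.8800 1.0080]
Step 3: x=[6.6047 12.1578 17.4415 23.4804] v=[1.0074 -1.9392 -3.3126 1.7939]
Step 4: x=[6.6379 11.7269 16.8998 23.8330] v=[0.1661 -2.1547 -2.7084 1.7628]
Step 5: x=[6.4233 11.3094 16.6398 24.0362] v=[-1.0730 -2.0876 -1.3002 1.0162]
Step 6: x=[5.9627 10.9630 16.7103 24.0160] v=[-2.3028 -1.7322 0.3526 -0.1009]
Step 7: x=[5.3482 10.7361 17.0302 23.7869] v=[-3.0727 -1.1346 1.5993 -1.1455]
Step 8: x=[4.7400 10.6542 17.4241 23.4367] v=[-3.0409 -0.4096 1.9694 -1.7509]
Max displacement = 1.3602

Answer: 1.3602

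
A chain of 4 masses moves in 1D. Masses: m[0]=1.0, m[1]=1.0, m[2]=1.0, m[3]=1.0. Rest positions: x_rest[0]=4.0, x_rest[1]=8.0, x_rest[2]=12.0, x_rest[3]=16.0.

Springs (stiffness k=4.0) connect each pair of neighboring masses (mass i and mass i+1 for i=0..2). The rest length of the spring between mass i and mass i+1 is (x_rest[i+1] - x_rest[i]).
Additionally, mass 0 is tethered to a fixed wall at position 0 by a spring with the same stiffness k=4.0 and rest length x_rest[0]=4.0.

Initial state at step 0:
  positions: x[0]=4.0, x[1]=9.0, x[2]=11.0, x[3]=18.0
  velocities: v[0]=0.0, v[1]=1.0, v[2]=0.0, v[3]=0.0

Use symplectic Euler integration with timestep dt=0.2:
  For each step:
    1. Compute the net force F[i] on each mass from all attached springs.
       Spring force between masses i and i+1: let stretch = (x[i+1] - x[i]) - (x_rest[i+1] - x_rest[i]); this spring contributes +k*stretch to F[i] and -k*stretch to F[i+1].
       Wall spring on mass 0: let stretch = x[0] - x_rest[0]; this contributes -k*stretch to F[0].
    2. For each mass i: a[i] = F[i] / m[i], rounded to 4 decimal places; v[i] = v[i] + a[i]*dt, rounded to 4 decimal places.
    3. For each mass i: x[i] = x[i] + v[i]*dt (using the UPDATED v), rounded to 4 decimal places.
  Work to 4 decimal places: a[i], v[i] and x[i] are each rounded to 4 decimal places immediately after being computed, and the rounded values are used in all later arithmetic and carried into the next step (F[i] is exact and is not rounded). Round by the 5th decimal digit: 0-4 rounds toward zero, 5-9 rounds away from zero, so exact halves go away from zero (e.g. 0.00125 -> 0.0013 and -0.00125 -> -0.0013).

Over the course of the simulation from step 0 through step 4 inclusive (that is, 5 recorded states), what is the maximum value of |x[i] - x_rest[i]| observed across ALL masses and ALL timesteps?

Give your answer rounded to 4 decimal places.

Step 0: x=[4.0000 9.0000 11.0000 18.0000] v=[0.0000 1.0000 0.0000 0.0000]
Step 1: x=[4.1600 8.7200 11.8000 17.5200] v=[0.8000 -1.4000 4.0000 -2.4000]
Step 2: x=[4.3840 8.2032 13.0224 16.7648] v=[1.1200 -2.5840 6.1120 -3.7760]
Step 3: x=[4.5176 7.8464 14.0725 16.0508] v=[0.6682 -1.7840 5.2506 -3.5699]
Step 4: x=[4.4610 7.9532 14.4430 15.6603] v=[-0.2828 0.5338 1.8524 -1.9525]
Max displacement = 2.4430

Answer: 2.4430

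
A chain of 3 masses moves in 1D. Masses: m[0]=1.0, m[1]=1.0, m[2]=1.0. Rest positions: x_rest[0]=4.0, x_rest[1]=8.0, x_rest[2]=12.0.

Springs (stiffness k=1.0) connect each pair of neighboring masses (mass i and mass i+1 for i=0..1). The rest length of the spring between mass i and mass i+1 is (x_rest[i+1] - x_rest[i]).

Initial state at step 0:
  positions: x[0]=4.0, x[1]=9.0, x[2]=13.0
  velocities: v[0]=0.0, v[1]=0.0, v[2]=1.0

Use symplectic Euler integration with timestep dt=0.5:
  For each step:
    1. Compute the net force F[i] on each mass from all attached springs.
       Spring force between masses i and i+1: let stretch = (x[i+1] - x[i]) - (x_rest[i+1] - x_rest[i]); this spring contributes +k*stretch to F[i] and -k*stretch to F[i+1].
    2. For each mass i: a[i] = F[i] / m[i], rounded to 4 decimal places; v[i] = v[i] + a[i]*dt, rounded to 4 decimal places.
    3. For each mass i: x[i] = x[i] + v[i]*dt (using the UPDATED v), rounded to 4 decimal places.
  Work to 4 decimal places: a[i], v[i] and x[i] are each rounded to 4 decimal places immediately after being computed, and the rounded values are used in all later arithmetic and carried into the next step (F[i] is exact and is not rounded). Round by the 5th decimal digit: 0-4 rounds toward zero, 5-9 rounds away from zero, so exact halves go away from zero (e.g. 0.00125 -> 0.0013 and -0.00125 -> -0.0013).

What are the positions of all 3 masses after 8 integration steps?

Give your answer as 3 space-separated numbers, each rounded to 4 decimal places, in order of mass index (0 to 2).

Answer: 6.6526 9.9235 13.4245

Derivation:
Step 0: x=[4.0000 9.0000 13.0000] v=[0.0000 0.0000 1.0000]
Step 1: x=[4.2500 8.7500 13.5000] v=[0.5000 -0.5000 1.0000]
Step 2: x=[4.6250 8.5625 13.8125] v=[0.7500 -0.3750 0.6250]
Step 3: x=[4.9844 8.7032 13.8125] v=[0.7188 0.2813 0.0000]
Step 4: x=[5.2735 9.1915 13.5352] v=[0.5782 0.9766 -0.5547]
Step 5: x=[5.5421 9.7863 13.1719] v=[0.5372 1.1895 -0.7266]
Step 6: x=[5.8718 10.1664 12.9622] v=[0.6593 0.7602 -0.4194]
Step 7: x=[6.2751 10.1718 13.0536] v=[0.8066 0.0108 0.1827]
Step 8: x=[6.6526 9.9235 13.4245] v=[0.7550 -0.4967 0.7418]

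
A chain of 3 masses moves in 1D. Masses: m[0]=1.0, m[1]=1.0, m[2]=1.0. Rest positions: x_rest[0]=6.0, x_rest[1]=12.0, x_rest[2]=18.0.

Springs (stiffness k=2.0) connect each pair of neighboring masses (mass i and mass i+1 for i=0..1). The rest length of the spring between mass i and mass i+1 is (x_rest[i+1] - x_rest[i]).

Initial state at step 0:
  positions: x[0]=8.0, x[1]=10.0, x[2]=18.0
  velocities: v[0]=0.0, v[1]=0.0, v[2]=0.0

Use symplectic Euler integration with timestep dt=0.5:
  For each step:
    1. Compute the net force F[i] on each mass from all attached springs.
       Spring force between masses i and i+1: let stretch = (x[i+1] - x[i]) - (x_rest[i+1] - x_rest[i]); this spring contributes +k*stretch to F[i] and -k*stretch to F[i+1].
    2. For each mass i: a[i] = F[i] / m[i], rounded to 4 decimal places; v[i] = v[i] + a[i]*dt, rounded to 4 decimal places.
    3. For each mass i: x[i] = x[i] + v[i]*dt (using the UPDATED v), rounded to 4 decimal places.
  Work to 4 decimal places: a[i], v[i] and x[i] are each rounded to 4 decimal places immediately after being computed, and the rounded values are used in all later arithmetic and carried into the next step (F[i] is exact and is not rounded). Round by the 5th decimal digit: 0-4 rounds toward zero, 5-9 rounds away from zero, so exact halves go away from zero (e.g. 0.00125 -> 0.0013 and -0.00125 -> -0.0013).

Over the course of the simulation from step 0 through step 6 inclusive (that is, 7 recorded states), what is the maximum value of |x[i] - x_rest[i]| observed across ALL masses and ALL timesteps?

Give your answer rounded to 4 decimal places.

Answer: 2.5000

Derivation:
Step 0: x=[8.0000 10.0000 18.0000] v=[0.0000 0.0000 0.0000]
Step 1: x=[6.0000 13.0000 17.0000] v=[-4.0000 6.0000 -2.0000]
Step 2: x=[4.5000 14.5000 17.0000] v=[-3.0000 3.0000 0.0000]
Step 3: x=[5.0000 12.2500 18.7500] v=[1.0000 -4.5000 3.5000]
Step 4: x=[6.1250 9.6250 20.2500] v=[2.2500 -5.2500 3.0000]
Step 5: x=[6.0000 10.5625 19.4375] v=[-0.2500 1.8750 -1.6250]
Step 6: x=[5.1563 13.6563 17.1875] v=[-1.6875 6.1875 -4.5000]
Max displacement = 2.5000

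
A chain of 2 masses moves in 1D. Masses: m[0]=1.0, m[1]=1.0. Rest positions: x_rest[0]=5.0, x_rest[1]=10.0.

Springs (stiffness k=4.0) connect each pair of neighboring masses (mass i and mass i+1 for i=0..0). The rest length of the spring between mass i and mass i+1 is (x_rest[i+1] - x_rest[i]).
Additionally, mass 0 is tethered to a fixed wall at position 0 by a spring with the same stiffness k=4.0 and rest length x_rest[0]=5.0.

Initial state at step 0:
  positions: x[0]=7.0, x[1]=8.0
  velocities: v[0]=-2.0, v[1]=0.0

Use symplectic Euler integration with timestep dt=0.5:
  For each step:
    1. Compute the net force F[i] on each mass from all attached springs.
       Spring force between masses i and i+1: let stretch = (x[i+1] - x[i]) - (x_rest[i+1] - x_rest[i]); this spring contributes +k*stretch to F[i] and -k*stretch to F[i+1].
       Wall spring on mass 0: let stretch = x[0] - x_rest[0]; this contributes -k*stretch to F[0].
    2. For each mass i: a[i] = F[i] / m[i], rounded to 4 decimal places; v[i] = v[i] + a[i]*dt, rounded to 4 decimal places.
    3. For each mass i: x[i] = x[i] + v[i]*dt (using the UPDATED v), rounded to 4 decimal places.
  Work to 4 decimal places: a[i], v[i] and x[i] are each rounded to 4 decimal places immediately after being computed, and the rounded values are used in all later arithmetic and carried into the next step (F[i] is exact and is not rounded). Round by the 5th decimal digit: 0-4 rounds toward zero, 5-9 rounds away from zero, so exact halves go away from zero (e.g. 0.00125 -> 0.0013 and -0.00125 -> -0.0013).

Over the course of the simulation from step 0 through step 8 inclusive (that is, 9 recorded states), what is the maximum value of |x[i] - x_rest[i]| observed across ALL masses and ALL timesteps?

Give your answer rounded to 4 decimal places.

Answer: 5.0000

Derivation:
Step 0: x=[7.0000 8.0000] v=[-2.0000 0.0000]
Step 1: x=[0.0000 12.0000] v=[-14.0000 8.0000]
Step 2: x=[5.0000 9.0000] v=[10.0000 -6.0000]
Step 3: x=[9.0000 7.0000] v=[8.0000 -4.0000]
Step 4: x=[2.0000 12.0000] v=[-14.0000 10.0000]
Step 5: x=[3.0000 12.0000] v=[2.0000 0.0000]
Step 6: x=[10.0000 8.0000] v=[14.0000 -8.0000]
Step 7: x=[5.0000 11.0000] v=[-10.0000 6.0000]
Step 8: x=[1.0000 13.0000] v=[-8.0000 4.0000]
Max displacement = 5.0000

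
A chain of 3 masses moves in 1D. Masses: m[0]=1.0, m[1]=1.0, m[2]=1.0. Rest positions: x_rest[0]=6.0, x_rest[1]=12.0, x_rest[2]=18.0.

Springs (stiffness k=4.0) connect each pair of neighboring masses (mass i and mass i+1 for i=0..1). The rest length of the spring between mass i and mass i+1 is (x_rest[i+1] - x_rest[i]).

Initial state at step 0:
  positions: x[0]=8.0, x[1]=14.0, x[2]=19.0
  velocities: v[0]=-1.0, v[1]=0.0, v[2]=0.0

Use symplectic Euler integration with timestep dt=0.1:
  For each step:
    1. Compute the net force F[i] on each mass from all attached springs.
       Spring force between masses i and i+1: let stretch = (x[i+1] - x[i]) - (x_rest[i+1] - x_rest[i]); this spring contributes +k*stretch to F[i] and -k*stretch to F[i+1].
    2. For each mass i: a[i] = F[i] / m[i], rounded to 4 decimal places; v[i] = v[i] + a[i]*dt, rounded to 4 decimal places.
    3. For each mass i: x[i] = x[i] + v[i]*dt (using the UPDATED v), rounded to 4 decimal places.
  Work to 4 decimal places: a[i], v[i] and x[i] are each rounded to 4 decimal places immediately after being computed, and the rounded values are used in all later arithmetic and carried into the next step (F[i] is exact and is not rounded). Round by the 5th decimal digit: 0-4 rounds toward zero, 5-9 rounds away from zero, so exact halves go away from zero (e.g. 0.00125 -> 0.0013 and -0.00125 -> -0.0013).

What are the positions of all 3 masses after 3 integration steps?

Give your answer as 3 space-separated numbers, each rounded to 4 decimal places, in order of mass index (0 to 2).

Answer: 7.7079 13.7679 19.2242

Derivation:
Step 0: x=[8.0000 14.0000 19.0000] v=[-1.0000 0.0000 0.0000]
Step 1: x=[7.9000 13.9600 19.0400] v=[-1.0000 -0.4000 0.4000]
Step 2: x=[7.8024 13.8808 19.1168] v=[-0.9760 -0.7920 0.7680]
Step 3: x=[7.7079 13.7679 19.2242] v=[-0.9446 -1.1290 1.0736]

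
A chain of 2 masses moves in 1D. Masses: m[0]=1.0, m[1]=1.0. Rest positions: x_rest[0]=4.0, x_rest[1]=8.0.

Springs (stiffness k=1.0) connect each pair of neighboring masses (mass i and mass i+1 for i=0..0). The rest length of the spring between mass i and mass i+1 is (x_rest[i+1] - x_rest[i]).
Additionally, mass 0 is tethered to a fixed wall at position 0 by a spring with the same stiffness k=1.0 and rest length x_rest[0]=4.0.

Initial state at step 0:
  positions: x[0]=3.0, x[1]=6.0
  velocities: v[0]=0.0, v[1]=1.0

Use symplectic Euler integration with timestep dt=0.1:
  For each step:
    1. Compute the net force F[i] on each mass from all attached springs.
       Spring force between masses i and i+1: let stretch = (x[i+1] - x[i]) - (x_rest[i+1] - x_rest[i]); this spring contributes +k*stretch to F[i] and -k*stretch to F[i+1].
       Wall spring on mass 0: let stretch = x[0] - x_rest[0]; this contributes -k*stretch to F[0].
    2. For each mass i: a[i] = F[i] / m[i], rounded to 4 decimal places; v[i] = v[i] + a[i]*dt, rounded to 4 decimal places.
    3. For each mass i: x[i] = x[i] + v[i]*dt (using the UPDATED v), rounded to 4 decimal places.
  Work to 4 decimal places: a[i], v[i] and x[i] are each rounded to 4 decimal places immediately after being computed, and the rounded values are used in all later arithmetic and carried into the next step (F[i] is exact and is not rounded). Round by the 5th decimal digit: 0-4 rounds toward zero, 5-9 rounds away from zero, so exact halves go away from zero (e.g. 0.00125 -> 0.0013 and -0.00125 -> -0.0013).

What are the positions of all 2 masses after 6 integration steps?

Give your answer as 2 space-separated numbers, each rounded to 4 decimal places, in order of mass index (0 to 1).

Step 0: x=[3.0000 6.0000] v=[0.0000 1.0000]
Step 1: x=[3.0000 6.1100] v=[0.0000 1.1000]
Step 2: x=[3.0011 6.2289] v=[0.0110 1.1890]
Step 3: x=[3.0045 6.3555] v=[0.0337 1.2662]
Step 4: x=[3.0113 6.4886] v=[0.0684 1.3311]
Step 5: x=[3.0228 6.6269] v=[0.1150 1.3834]
Step 6: x=[3.0401 6.7692] v=[0.1731 1.4230]

Answer: 3.0401 6.7692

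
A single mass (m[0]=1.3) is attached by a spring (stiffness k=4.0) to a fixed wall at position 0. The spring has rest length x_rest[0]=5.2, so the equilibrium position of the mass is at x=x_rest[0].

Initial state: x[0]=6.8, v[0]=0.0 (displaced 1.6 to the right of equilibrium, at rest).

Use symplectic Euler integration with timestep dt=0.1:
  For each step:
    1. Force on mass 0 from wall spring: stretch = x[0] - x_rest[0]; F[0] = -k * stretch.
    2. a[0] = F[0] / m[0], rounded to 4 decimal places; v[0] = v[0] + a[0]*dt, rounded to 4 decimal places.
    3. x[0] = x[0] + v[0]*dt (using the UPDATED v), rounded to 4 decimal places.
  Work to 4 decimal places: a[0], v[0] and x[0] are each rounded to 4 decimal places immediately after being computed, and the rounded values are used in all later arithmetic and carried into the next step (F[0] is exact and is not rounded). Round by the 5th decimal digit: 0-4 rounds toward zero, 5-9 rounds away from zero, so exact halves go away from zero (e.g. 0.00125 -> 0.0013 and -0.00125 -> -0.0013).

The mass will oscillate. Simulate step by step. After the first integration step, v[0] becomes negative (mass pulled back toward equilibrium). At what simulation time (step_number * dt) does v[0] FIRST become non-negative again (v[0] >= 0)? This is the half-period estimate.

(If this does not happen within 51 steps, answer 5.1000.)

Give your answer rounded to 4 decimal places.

Step 0: x=[6.8000] v=[0.0000]
Step 1: x=[6.7508] v=[-0.4923]
Step 2: x=[6.6539] v=[-0.9695]
Step 3: x=[6.5122] v=[-1.4169]
Step 4: x=[6.3301] v=[-1.8207]
Step 5: x=[6.1133] v=[-2.1684]
Step 6: x=[5.8684] v=[-2.4494]
Step 7: x=[5.6029] v=[-2.6551]
Step 8: x=[5.3250] v=[-2.7791]
Step 9: x=[5.0432] v=[-2.8176]
Step 10: x=[4.7663] v=[-2.7694]
Step 11: x=[4.5027] v=[-2.6360]
Step 12: x=[4.2606] v=[-2.4215]
Step 13: x=[4.0474] v=[-2.1325]
Step 14: x=[3.8696] v=[-1.7779]
Step 15: x=[3.7327] v=[-1.3686]
Step 16: x=[3.6410] v=[-0.9171]
Step 17: x=[3.5973] v=[-0.4374]
Step 18: x=[3.6029] v=[0.0557]
First v>=0 after going negative at step 18, time=1.8000

Answer: 1.8000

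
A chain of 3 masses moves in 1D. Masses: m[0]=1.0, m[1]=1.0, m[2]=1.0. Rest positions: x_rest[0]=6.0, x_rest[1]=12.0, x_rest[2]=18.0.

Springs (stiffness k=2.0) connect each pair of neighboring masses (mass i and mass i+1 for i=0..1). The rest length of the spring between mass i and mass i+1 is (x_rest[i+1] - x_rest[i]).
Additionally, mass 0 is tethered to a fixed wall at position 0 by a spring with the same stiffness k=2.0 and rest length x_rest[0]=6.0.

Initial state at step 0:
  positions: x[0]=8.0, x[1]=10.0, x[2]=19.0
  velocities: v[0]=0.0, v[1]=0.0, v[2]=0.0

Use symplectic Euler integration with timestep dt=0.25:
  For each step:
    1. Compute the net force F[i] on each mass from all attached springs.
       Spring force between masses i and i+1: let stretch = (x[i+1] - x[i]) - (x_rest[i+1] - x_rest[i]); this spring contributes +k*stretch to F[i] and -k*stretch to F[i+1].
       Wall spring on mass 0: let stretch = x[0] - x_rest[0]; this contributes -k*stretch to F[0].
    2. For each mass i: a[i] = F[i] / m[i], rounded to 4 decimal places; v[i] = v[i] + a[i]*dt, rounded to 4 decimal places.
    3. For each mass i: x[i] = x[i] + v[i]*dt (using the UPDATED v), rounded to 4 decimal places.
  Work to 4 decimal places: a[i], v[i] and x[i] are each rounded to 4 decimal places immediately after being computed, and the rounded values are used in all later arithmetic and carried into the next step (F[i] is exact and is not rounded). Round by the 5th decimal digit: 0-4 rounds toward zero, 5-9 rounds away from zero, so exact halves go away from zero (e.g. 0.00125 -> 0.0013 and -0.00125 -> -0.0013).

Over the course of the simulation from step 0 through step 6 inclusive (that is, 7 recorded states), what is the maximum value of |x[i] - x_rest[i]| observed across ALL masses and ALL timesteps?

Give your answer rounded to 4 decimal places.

Answer: 2.3252

Derivation:
Step 0: x=[8.0000 10.0000 19.0000] v=[0.0000 0.0000 0.0000]
Step 1: x=[7.2500 10.8750 18.6250] v=[-3.0000 3.5000 -1.5000]
Step 2: x=[6.0469 12.2656 18.0313] v=[-4.8125 5.5625 -2.3750]
Step 3: x=[4.8653 13.5996 17.4668] v=[-4.7266 5.3360 -2.2579]
Step 4: x=[4.1673 14.3252 17.1689] v=[-2.7921 2.9025 -1.1915]
Step 5: x=[4.2181 14.1366 17.2656] v=[0.2032 -0.7546 0.3867]
Step 6: x=[4.9815 13.0993 17.7212] v=[3.0534 -4.1494 1.8222]
Max displacement = 2.3252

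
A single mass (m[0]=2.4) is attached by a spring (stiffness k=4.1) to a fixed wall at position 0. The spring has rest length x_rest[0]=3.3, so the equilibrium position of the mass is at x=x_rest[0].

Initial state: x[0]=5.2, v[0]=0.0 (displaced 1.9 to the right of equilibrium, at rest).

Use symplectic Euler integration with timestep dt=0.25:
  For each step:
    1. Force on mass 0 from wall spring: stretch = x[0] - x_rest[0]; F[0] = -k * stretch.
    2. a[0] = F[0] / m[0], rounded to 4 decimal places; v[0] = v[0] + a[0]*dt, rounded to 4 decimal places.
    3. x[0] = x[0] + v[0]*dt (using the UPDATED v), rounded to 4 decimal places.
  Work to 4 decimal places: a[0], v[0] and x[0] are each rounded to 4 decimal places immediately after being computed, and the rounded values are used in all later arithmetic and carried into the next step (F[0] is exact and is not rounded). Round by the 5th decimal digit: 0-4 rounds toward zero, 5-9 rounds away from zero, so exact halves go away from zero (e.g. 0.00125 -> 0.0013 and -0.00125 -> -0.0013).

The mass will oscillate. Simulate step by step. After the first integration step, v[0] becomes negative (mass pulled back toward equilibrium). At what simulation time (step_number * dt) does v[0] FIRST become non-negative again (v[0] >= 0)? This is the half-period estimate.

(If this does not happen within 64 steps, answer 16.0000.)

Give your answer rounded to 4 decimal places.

Answer: 2.5000

Derivation:
Step 0: x=[5.2000] v=[0.0000]
Step 1: x=[4.9971] v=[-0.8115]
Step 2: x=[4.6130] v=[-1.5363]
Step 3: x=[4.0887] v=[-2.0971]
Step 4: x=[3.4802] v=[-2.4340]
Step 5: x=[2.8525] v=[-2.5110]
Step 6: x=[2.2725] v=[-2.3199]
Step 7: x=[1.8022] v=[-1.8811]
Step 8: x=[1.4919] v=[-1.2414]
Step 9: x=[1.3746] v=[-0.4692]
Step 10: x=[1.4629] v=[0.3531]
First v>=0 after going negative at step 10, time=2.5000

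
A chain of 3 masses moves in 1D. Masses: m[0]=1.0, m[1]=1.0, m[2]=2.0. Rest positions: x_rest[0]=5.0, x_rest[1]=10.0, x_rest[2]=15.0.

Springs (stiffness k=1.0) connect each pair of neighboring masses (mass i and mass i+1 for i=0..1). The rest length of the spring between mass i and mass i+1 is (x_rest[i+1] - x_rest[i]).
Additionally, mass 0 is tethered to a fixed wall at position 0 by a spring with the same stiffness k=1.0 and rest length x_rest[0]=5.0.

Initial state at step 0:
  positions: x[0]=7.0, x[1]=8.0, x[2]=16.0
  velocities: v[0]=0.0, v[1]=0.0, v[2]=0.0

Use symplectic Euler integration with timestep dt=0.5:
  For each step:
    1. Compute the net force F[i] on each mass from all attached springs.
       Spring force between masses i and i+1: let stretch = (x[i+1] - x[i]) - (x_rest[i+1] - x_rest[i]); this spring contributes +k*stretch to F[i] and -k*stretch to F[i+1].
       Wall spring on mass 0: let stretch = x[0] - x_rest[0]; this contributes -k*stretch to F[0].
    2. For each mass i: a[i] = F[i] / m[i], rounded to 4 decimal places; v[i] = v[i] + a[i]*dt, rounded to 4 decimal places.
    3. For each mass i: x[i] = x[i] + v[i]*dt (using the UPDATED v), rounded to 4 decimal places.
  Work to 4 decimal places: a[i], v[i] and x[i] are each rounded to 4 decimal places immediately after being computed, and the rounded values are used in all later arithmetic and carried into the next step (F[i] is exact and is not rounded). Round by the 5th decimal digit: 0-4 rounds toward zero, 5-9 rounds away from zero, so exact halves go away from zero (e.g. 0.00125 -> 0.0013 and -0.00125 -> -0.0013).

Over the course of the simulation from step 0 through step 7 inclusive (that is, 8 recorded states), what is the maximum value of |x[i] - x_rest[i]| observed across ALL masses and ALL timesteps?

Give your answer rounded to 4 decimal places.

Step 0: x=[7.0000 8.0000 16.0000] v=[0.0000 0.0000 0.0000]
Step 1: x=[5.5000 9.7500 15.6250] v=[-3.0000 3.5000 -0.7500]
Step 2: x=[3.6875 11.9063 15.1406] v=[-3.6250 4.3125 -0.9688]
Step 3: x=[3.0078 12.8165 14.8769] v=[-1.3594 1.8203 -0.5274]
Step 4: x=[4.0284 11.7896 14.9807] v=[2.0411 -2.0539 0.2075]
Step 5: x=[5.9822 9.6201 15.3106] v=[3.9075 -4.3390 0.6598]
Step 6: x=[7.3499 7.9638 15.5542] v=[2.7354 -3.3127 0.4872]
Step 7: x=[7.0336 8.0516 15.4740] v=[-0.6326 0.1756 -0.1604]
Max displacement = 2.8165

Answer: 2.8165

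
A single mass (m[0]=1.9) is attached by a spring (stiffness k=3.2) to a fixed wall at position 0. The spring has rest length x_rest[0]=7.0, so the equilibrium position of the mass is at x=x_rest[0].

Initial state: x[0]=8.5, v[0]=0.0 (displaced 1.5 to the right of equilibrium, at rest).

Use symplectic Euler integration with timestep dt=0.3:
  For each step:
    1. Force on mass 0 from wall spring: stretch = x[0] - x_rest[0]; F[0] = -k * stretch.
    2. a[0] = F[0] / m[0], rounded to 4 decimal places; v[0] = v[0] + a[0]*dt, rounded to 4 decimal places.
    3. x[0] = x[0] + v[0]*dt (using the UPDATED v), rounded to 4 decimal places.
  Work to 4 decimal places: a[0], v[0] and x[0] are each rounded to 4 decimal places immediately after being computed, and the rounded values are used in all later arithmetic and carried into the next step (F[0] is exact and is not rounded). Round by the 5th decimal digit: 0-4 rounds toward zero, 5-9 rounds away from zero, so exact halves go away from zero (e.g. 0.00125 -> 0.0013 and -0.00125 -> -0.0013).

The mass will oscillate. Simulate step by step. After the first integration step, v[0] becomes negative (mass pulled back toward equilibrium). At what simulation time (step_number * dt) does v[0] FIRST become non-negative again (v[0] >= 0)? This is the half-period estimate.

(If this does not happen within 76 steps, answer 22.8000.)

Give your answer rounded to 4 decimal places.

Answer: 2.7000

Derivation:
Step 0: x=[8.5000] v=[0.0000]
Step 1: x=[8.2726] v=[-0.7579]
Step 2: x=[7.8523] v=[-1.4009]
Step 3: x=[7.3028] v=[-1.8316]
Step 4: x=[6.7074] v=[-1.9846]
Step 5: x=[6.1564] v=[-1.8368]
Step 6: x=[5.7332] v=[-1.4106]
Step 7: x=[5.5021] v=[-0.7705]
Step 8: x=[5.4980] v=[-0.0137]
Step 9: x=[5.7216] v=[0.7452]
First v>=0 after going negative at step 9, time=2.7000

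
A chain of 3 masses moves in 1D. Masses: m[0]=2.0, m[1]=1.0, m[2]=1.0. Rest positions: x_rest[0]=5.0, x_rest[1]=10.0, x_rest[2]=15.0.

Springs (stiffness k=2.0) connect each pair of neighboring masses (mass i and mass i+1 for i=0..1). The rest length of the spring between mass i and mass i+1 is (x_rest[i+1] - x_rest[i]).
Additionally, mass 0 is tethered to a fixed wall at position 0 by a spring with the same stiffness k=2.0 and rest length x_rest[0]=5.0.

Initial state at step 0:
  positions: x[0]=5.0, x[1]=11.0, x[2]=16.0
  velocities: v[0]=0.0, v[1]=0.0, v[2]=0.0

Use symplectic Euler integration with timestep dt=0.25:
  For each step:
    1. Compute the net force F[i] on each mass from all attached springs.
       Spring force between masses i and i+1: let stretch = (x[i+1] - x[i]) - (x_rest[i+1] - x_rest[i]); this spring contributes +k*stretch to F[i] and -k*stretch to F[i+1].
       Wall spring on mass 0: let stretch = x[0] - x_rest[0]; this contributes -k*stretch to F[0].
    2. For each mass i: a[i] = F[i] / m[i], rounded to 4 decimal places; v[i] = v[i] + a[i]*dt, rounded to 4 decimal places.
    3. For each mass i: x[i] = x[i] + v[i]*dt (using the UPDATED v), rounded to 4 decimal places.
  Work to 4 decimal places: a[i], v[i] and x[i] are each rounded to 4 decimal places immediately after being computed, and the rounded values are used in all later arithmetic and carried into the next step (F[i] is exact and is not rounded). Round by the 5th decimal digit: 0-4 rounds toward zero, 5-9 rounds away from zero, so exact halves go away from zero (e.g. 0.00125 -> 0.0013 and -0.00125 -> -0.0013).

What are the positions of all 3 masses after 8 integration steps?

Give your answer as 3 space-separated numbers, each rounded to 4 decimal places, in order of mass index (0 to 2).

Step 0: x=[5.0000 11.0000 16.0000] v=[0.0000 0.0000 0.0000]
Step 1: x=[5.0625 10.8750 16.0000] v=[0.2500 -0.5000 0.0000]
Step 2: x=[5.1719 10.6641 15.9844] v=[0.4375 -0.8438 -0.0625]
Step 3: x=[5.3013 10.4317 15.9287] v=[0.5176 -0.9298 -0.2227]
Step 4: x=[5.4200 10.2451 15.8109] v=[0.4749 -0.7465 -0.4712]
Step 5: x=[5.5016 10.1511 15.6224] v=[0.3262 -0.3762 -0.7541]
Step 6: x=[5.5299 10.1598 15.3750] v=[0.1132 0.0347 -0.9898]
Step 7: x=[5.5020 10.2417 15.1007] v=[-0.1118 0.3274 -1.0974]
Step 8: x=[5.4264 10.3385 14.8440] v=[-0.3024 0.3871 -1.0269]

Answer: 5.4264 10.3385 14.8440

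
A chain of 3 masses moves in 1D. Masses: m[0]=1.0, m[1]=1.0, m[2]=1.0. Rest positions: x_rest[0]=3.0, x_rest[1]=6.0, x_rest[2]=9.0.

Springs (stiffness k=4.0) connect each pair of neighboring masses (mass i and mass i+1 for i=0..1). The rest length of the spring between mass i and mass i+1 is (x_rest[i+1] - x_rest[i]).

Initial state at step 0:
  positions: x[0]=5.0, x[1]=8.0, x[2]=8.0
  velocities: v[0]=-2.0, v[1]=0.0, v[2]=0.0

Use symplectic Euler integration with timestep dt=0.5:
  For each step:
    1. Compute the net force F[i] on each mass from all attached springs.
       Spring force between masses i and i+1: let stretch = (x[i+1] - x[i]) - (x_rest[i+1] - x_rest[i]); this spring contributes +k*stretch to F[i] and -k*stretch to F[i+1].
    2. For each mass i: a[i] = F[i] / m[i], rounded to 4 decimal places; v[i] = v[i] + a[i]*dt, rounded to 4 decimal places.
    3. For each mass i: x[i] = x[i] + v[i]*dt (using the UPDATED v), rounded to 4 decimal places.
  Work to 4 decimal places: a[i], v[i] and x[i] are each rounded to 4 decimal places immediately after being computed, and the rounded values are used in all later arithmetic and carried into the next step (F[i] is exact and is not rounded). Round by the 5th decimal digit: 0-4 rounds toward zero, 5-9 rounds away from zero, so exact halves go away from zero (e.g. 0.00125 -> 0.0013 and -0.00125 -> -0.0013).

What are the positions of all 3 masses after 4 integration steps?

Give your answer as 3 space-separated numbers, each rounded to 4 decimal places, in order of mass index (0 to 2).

Answer: 4.0000 4.0000 9.0000

Derivation:
Step 0: x=[5.0000 8.0000 8.0000] v=[-2.0000 0.0000 0.0000]
Step 1: x=[4.0000 5.0000 11.0000] v=[-2.0000 -6.0000 6.0000]
Step 2: x=[1.0000 7.0000 11.0000] v=[-6.0000 4.0000 0.0000]
Step 3: x=[1.0000 7.0000 10.0000] v=[0.0000 0.0000 -2.0000]
Step 4: x=[4.0000 4.0000 9.0000] v=[6.0000 -6.0000 -2.0000]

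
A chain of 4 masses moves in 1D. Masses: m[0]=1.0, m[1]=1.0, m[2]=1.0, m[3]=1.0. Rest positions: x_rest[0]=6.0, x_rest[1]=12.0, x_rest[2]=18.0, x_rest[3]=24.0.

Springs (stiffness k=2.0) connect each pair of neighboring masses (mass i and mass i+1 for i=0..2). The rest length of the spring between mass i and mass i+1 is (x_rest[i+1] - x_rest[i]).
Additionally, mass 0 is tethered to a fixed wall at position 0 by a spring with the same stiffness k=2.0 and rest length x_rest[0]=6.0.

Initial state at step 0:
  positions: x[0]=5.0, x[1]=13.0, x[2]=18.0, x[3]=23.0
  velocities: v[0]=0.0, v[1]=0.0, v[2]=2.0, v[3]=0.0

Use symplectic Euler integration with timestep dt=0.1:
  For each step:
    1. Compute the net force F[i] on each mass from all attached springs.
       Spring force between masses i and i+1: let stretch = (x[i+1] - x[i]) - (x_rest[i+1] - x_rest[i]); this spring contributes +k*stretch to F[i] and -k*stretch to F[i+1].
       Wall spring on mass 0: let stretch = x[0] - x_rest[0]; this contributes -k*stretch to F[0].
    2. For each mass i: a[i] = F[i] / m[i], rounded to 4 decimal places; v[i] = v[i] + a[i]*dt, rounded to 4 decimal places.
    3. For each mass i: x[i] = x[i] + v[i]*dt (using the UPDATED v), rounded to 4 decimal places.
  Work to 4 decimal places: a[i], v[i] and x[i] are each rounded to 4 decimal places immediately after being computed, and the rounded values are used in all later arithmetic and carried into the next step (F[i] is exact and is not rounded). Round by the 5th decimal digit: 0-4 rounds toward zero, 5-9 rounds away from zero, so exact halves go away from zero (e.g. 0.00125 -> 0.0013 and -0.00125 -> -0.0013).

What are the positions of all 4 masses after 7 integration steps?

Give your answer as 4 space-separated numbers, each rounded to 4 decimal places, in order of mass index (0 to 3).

Step 0: x=[5.0000 13.0000 18.0000 23.0000] v=[0.0000 0.0000 2.0000 0.0000]
Step 1: x=[5.0600 12.9400 18.2000 23.0200] v=[0.6000 -0.6000 2.0000 0.2000]
Step 2: x=[5.1764 12.8276 18.3912 23.0636] v=[1.1640 -1.1240 1.9120 0.4360]
Step 3: x=[5.3423 12.6735 18.5646 23.1338] v=[1.6590 -1.5415 1.7338 0.7015]
Step 4: x=[5.5480 12.4906 18.7115 23.2326] v=[2.0568 -1.8295 1.4694 0.9877]
Step 5: x=[5.7816 12.2932 18.8244 23.3610] v=[2.3357 -1.9738 1.1294 1.2835]
Step 6: x=[6.0298 12.0962 18.8975 23.5186] v=[2.4817 -1.9699 0.7305 1.5762]
Step 7: x=[6.2787 11.9139 18.9270 23.7038] v=[2.4890 -1.8229 0.2945 1.8520]

Answer: 6.2787 11.9139 18.9270 23.7038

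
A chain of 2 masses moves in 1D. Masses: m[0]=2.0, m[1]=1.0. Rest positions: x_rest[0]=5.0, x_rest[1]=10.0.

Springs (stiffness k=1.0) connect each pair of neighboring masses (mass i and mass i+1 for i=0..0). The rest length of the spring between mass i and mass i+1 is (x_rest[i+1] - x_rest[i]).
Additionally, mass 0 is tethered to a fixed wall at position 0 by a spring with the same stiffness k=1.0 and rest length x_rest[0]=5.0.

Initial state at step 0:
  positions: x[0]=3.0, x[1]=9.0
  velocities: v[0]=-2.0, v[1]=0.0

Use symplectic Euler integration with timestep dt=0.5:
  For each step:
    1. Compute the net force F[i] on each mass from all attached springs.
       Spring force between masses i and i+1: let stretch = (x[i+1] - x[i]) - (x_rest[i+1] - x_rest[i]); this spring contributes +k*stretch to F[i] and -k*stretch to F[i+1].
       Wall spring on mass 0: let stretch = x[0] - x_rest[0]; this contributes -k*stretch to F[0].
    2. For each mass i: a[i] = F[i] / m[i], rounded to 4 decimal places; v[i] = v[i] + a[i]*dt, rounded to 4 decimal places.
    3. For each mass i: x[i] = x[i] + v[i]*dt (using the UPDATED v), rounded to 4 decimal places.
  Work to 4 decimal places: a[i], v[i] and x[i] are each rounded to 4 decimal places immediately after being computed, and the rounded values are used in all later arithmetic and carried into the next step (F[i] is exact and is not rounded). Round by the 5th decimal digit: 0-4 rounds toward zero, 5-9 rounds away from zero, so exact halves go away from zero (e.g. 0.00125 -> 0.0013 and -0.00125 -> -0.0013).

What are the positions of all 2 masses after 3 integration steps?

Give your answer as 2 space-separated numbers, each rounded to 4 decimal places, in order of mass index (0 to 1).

Answer: 2.5821 7.3360

Derivation:
Step 0: x=[3.0000 9.0000] v=[-2.0000 0.0000]
Step 1: x=[2.3750 8.7500] v=[-1.2500 -0.5000]
Step 2: x=[2.2500 8.1563] v=[-0.2500 -1.1875]
Step 3: x=[2.5821 7.3360] v=[0.6641 -1.6407]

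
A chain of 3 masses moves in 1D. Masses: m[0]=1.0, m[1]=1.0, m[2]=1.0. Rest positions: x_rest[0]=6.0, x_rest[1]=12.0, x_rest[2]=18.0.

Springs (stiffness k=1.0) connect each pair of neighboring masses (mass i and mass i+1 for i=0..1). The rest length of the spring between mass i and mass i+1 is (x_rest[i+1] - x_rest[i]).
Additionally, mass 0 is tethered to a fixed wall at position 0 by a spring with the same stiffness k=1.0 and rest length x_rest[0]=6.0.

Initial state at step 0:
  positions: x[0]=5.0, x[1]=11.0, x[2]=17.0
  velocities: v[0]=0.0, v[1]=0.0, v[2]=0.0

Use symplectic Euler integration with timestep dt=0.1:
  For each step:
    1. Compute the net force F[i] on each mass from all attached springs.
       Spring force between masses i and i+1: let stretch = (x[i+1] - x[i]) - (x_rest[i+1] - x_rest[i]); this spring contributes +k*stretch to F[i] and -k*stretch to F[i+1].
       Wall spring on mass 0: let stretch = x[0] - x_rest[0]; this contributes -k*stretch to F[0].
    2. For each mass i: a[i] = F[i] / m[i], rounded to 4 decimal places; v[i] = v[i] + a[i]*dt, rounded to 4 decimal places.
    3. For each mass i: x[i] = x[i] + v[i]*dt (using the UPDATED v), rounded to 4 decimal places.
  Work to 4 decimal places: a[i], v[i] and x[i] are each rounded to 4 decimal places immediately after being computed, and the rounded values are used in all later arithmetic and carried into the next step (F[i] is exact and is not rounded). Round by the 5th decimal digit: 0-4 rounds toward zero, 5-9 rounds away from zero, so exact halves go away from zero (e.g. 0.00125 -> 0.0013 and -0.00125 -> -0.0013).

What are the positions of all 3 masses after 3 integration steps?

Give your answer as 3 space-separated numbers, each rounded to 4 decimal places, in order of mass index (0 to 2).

Step 0: x=[5.0000 11.0000 17.0000] v=[0.0000 0.0000 0.0000]
Step 1: x=[5.0100 11.0000 17.0000] v=[0.1000 0.0000 0.0000]
Step 2: x=[5.0298 11.0001 17.0000] v=[0.1980 0.0010 0.0000]
Step 3: x=[5.0590 11.0005 17.0000] v=[0.2921 0.0040 0.0000]

Answer: 5.0590 11.0005 17.0000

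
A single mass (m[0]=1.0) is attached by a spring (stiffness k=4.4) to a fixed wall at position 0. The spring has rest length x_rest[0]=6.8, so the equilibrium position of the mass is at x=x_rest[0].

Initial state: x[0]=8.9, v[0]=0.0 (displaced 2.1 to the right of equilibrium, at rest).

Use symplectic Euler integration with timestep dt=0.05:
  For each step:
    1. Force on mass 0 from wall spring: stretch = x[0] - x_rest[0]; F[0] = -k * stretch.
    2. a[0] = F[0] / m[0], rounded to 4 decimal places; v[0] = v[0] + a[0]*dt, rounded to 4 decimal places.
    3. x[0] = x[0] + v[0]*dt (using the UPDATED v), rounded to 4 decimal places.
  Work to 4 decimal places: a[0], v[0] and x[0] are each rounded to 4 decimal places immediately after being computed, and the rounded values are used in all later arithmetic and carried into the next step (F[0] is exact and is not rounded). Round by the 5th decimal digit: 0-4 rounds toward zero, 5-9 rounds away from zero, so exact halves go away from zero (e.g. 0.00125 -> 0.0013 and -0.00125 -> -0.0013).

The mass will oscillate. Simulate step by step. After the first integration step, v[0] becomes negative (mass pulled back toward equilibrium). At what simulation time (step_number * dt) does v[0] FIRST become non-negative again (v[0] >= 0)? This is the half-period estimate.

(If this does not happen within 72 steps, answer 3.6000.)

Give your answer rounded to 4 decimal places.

Answer: 1.5000

Derivation:
Step 0: x=[8.9000] v=[0.0000]
Step 1: x=[8.8769] v=[-0.4620]
Step 2: x=[8.8310] v=[-0.9189]
Step 3: x=[8.7627] v=[-1.3657]
Step 4: x=[8.6728] v=[-1.7975]
Step 5: x=[8.5623] v=[-2.2095]
Step 6: x=[8.4324] v=[-2.5972]
Step 7: x=[8.2846] v=[-2.9563]
Step 8: x=[8.1205] v=[-3.2829]
Step 9: x=[7.9418] v=[-3.5734]
Step 10: x=[7.7506] v=[-3.8246]
Step 11: x=[7.5489] v=[-4.0337]
Step 12: x=[7.3390] v=[-4.1985]
Step 13: x=[7.1231] v=[-4.3171]
Step 14: x=[6.9037] v=[-4.3882]
Step 15: x=[6.6832] v=[-4.4110]
Step 16: x=[6.4639] v=[-4.3853]
Step 17: x=[6.2483] v=[-4.3114]
Step 18: x=[6.0388] v=[-4.1900]
Step 19: x=[5.8377] v=[-4.0225]
Step 20: x=[5.6472] v=[-3.8108]
Step 21: x=[5.4693] v=[-3.5572]
Step 22: x=[5.3061] v=[-3.2644]
Step 23: x=[5.1593] v=[-2.9357]
Step 24: x=[5.0306] v=[-2.5747]
Step 25: x=[4.9213] v=[-2.1854]
Step 26: x=[4.8327] v=[-1.7721]
Step 27: x=[4.7657] v=[-1.3393]
Step 28: x=[4.7211] v=[-0.8918]
Step 29: x=[4.6994] v=[-0.4344]
Step 30: x=[4.7008] v=[0.0277]
First v>=0 after going negative at step 30, time=1.5000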